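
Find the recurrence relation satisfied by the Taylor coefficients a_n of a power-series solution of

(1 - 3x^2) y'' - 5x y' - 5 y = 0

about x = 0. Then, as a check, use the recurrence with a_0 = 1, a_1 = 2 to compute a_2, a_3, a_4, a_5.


Substitute y = sum_n a_n x^n.
(1 - 3 x^2) y'' contributes (n+2)(n+1) a_{n+2} - 3 n(n-1) a_n at x^n.
-5 x y'(x) contributes -5 n a_n at x^n.
-5 y(x) contributes -5 a_n at x^n.
Matching x^n: (n+2)(n+1) a_{n+2} + (-3 n(n-1) - 5 n - 5) a_n = 0.
Thus a_{n+2} = (3 n(n-1) + 5 n + 5) / ((n+1)(n+2)) * a_n.

Check with a_0 = 1, a_1 = 2 (apply the recurrence for n = 0, 1, 2, 3): a_0 = 1, a_1 = 2, a_2 = 5/2, a_3 = 10/3, a_4 = 35/8, a_5 = 19/3.

a_(n+2) = (3 n(n-1) + 5 n + 5) / ((n+1)(n+2)) * a_n; check: a_0 = 1, a_1 = 2, a_2 = 5/2, a_3 = 10/3, a_4 = 35/8, a_5 = 19/3


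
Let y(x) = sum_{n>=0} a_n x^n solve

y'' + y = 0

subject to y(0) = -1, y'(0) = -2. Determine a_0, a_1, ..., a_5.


Ansatz: y(x) = sum_{n>=0} a_n x^n, so y'(x) = sum_{n>=1} n a_n x^(n-1) and y''(x) = sum_{n>=2} n(n-1) a_n x^(n-2).
Substitute into P(x) y'' + Q(x) y' + R(x) y = 0 with P(x) = 1, Q(x) = 0, R(x) = 1, and match powers of x.
Initial conditions: a_0 = -1, a_1 = -2.
Setting the coefficient of each power of x to zero and solving order by order (substituting the coefficients already found):
  x^0: 2 a_2 + a_0 = 0  ->  2 a_2 = -a_0 = 1  ->  a_2 = 1/2
  x^1: 6 a_3 + a_1 = 0  ->  6 a_3 = -a_1 = 2  ->  a_3 = 1/3
  x^2: 12 a_4 + a_2 = 0  ->  12 a_4 = -a_2 = -1/2  ->  a_4 = -1/24
  x^3: 20 a_5 + a_3 = 0  ->  20 a_5 = -a_3 = -1/3  ->  a_5 = -1/60
Truncated series: y(x) = -1 - 2 x + (1/2) x^2 + (1/3) x^3 - (1/24) x^4 - (1/60) x^5 + O(x^6).

a_0 = -1; a_1 = -2; a_2 = 1/2; a_3 = 1/3; a_4 = -1/24; a_5 = -1/60


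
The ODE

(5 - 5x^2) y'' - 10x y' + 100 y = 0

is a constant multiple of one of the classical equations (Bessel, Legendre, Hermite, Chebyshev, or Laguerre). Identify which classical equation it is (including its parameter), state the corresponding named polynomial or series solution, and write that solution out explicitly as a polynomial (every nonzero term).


All three coefficients share the factor 5; dividing through by 5 gives  (1 - x^2) y'' - 2x y' + 20 y = 0.
This matches the Legendre equation (1 - x^2) y'' - 2x y' + n(n+1) y = 0 (note the -2x y' term) with n(n+1) = 20, so n = 4; the polynomial solution is P_4(x).
With y = sum_k a_k x^k, matching x^k gives (k+2)(k+1) a_{k+2} = [k(k+1) - n(n+1)] a_k = (k - 4)(k + 5) a_k. The right side vanishes at k = 4, so the series with the parity of 4 terminates at degree 4.
Standard normalization (P_n(1) = 1): leading coefficient (2n)!/(2^n (n!)^2) = 40320/(16*576) = 35/8, so a_4 = 35/8. Work downward with a_k = (k+1)(k+2) a_{k+2} / ((k - 4)(k + 5)):
  a_2 = (3)(4)(35/8) / ((2 - 4)(2 + 5)) = (105/2)/(-14) = -15/4
  a_0 = (1)(2)(-15/4) / ((0 - 4)(0 + 5)) = (-15/2)/(-20) = 3/8
Hence P_4(x) = 35 x^4/8 - 15 x^2/4 + 3/8.

P_4(x); series = 35 x^4/8 - 15 x^2/4 + 3/8


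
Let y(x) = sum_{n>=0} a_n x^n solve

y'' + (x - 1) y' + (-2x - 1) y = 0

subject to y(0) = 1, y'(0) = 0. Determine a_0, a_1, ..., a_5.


Ansatz: y(x) = sum_{n>=0} a_n x^n, so y'(x) = sum_{n>=1} n a_n x^(n-1) and y''(x) = sum_{n>=2} n(n-1) a_n x^(n-2).
Substitute into P(x) y'' + Q(x) y' + R(x) y = 0 with P(x) = 1, Q(x) = x - 1, R(x) = -2x - 1, and match powers of x.
Initial conditions: a_0 = 1, a_1 = 0.
Setting the coefficient of each power of x to zero and solving order by order (substituting the coefficients already found):
  x^0: 2 a_2 - a_1 - a_0 = 0  ->  2 a_2 = a_1 + a_0 = 1  ->  a_2 = 1/2
  x^1: 6 a_3 - 2 a_2 - 2 a_0 = 0  ->  6 a_3 = 2 a_2 + 2 a_0 = 3  ->  a_3 = 1/2
  x^2: 12 a_4 - 3 a_3 + a_2 - 2 a_1 = 0  ->  12 a_4 = 3 a_3 - a_2 + 2 a_1 = 1  ->  a_4 = 1/12
  x^3: 20 a_5 - 4 a_4 + 2 a_3 - 2 a_2 = 0  ->  20 a_5 = 4 a_4 - 2 a_3 + 2 a_2 = 1/3  ->  a_5 = 1/60
Truncated series: y(x) = 1 + (1/2) x^2 + (1/2) x^3 + (1/12) x^4 + (1/60) x^5 + O(x^6).

a_0 = 1; a_1 = 0; a_2 = 1/2; a_3 = 1/2; a_4 = 1/12; a_5 = 1/60


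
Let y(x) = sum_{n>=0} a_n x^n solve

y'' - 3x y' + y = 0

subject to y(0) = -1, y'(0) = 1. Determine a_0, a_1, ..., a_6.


Ansatz: y(x) = sum_{n>=0} a_n x^n, so y'(x) = sum_{n>=1} n a_n x^(n-1) and y''(x) = sum_{n>=2} n(n-1) a_n x^(n-2).
Substitute into P(x) y'' + Q(x) y' + R(x) y = 0 with P(x) = 1, Q(x) = -3x, R(x) = 1, and match powers of x.
Initial conditions: a_0 = -1, a_1 = 1.
Setting the coefficient of each power of x to zero and solving order by order (substituting the coefficients already found):
  x^0: 2 a_2 + a_0 = 0  ->  2 a_2 = -a_0 = 1  ->  a_2 = 1/2
  x^1: 6 a_3 - 2 a_1 = 0  ->  6 a_3 = 2 a_1 = 2  ->  a_3 = 1/3
  x^2: 12 a_4 - 5 a_2 = 0  ->  12 a_4 = 5 a_2 = 5/2  ->  a_4 = 5/24
  x^3: 20 a_5 - 8 a_3 = 0  ->  20 a_5 = 8 a_3 = 8/3  ->  a_5 = 2/15
  x^4: 30 a_6 - 11 a_4 = 0  ->  30 a_6 = 11 a_4 = 55/24  ->  a_6 = 11/144
Truncated series: y(x) = -1 + x + (1/2) x^2 + (1/3) x^3 + (5/24) x^4 + (2/15) x^5 + (11/144) x^6 + O(x^7).

a_0 = -1; a_1 = 1; a_2 = 1/2; a_3 = 1/3; a_4 = 5/24; a_5 = 2/15; a_6 = 11/144


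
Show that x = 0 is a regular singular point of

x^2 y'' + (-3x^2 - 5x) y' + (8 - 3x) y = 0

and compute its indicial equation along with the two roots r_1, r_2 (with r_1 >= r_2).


Divide by x^2 to reach normal form y'' + P_1(x) y' + P_2(x) y = 0 with P_1(x) = -3 - 5/x and P_2(x) = -3/x + 8/x^2.
x = 0 is a singular point because the y'-coefficient -3 - 5/x has a pole at x = 0 and the y-coefficient -3/x + 8/x^2 has a pole at x = 0.
It is a regular singular point because x P_1(x) = p(x) = -3x - 5 and x^2 P_2(x) = q(x) = 8 - 3x are polynomials, hence analytic at x = 0.
p(0) = -5,  q(0) = 8.
Indicial equation: r(r-1) + p(0) r + q(0) = 0, i.e. r^2 + (p(0) - 1) r + q(0) = 0, i.e. r^2 - 6 r + 8 = 0.
Discriminant: (-6)^2 - 4(8) = 4, so r = (6 ± 2)/2.
Solving: r_1 = 4, r_2 = 2.

indicial: r^2 - 6 r + 8 = 0; roots r_1 = 4, r_2 = 2


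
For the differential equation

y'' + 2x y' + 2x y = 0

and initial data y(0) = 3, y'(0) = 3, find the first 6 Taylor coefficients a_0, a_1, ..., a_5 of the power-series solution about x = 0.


Ansatz: y(x) = sum_{n>=0} a_n x^n, so y'(x) = sum_{n>=1} n a_n x^(n-1) and y''(x) = sum_{n>=2} n(n-1) a_n x^(n-2).
Substitute into P(x) y'' + Q(x) y' + R(x) y = 0 with P(x) = 1, Q(x) = 2x, R(x) = 2x, and match powers of x.
Initial conditions: a_0 = 3, a_1 = 3.
Setting the coefficient of each power of x to zero and solving order by order (substituting the coefficients already found):
  x^0: 2 a_2 = 0  ->  a_2 = 0
  x^1: 6 a_3 + 2 a_1 + 2 a_0 = 0  ->  6 a_3 = -2 a_1 - 2 a_0 = -12  ->  a_3 = -2
  x^2: 12 a_4 + 4 a_2 + 2 a_1 = 0  ->  12 a_4 = -4 a_2 - 2 a_1 = -6  ->  a_4 = -1/2
  x^3: 20 a_5 + 6 a_3 + 2 a_2 = 0  ->  20 a_5 = -6 a_3 - 2 a_2 = 12  ->  a_5 = 3/5
Truncated series: y(x) = 3 + 3 x - 2 x^3 - (1/2) x^4 + (3/5) x^5 + O(x^6).

a_0 = 3; a_1 = 3; a_2 = 0; a_3 = -2; a_4 = -1/2; a_5 = 3/5


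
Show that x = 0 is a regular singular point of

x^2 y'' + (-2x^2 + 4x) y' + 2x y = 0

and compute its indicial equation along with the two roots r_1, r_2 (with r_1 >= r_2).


Divide by x^2 to reach normal form y'' + P_1(x) y' + P_2(x) y = 0 with P_1(x) = -2 + 4/x and P_2(x) = 2/x.
x = 0 is a singular point because the y'-coefficient -2 + 4/x has a pole at x = 0 and the y-coefficient 2/x has a pole at x = 0.
It is a regular singular point because x P_1(x) = p(x) = 4 - 2x and x^2 P_2(x) = q(x) = 2x are polynomials, hence analytic at x = 0.
p(0) = 4,  q(0) = 0.
Indicial equation: r(r-1) + p(0) r + q(0) = 0, i.e. r^2 + (p(0) - 1) r + q(0) = 0, i.e. r^2 + 3 r = 0.
Discriminant: (3)^2 - 4(0) = 9, so r = (-3 ± 3)/2.
Solving: r_1 = 0, r_2 = -3.

indicial: r^2 + 3 r = 0; roots r_1 = 0, r_2 = -3


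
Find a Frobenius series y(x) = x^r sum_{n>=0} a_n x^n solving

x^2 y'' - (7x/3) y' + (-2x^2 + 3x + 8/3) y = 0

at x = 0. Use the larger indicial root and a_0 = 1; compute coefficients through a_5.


Write in Frobenius form y'' + (p(x)/x) y' + (q(x)/x^2) y = 0:
  p(x) = -7/3,  q(x) = -2x^2 + 3x + 8/3.
Indicial equation: r(r-1) + (-7/3) r + (8/3) = 0 -> roots r_1 = 2, r_2 = 4/3.
Take r = r_1 = 2. Let y(x) = x^r sum_{n>=0} a_n x^n with a_0 = 1.
Substitute y = x^r sum a_n x^n and match x^{r+n}. The recurrence is
  D(n) a_n + 3 a_{n-1} - 2 a_{n-2} = 0,  where D(n) = (r+n)(r+n-1) + (-7/3)(r+n) + (8/3).
  a_n = [-3 a_{n-1} + 2 a_{n-2}] / D(n).
Since the indicial polynomial factors as (r - r_1)(r - r_2), D(n) = (r_1 + n - r_1)(r_1 + n - r_2) = n(n + 2/3).
Evaluating step by step (a_0 = 1):
  n = 1: D(1) = 1(1 + 2/3) = 5/3; numerator = -3(1) = -3; a_1 = (-3)/(5/3) = -9/5
  n = 2: D(2) = 2(2 + 2/3) = 16/3; numerator = -3(-9/5) + 2(1) = 37/5; a_2 = (37/5)/(16/3) = 111/80
  n = 3: D(3) = 3(3 + 2/3) = 11; numerator = -3(111/80) + 2(-9/5) = -621/80; a_3 = (-621/80)/(11) = -621/880
  n = 4: D(4) = 4(4 + 2/3) = 56/3; numerator = -3(-621/880) + 2(111/80) = 861/176; a_4 = (861/176)/(56/3) = 369/1408
  n = 5: D(5) = 5(5 + 2/3) = 85/3; numerator = -3(369/1408) + 2(-621/880) = -15471/7040; a_5 = (-15471/7040)/(85/3) = -46413/598400

r = 2; a_0 = 1; a_1 = -9/5; a_2 = 111/80; a_3 = -621/880; a_4 = 369/1408; a_5 = -46413/598400


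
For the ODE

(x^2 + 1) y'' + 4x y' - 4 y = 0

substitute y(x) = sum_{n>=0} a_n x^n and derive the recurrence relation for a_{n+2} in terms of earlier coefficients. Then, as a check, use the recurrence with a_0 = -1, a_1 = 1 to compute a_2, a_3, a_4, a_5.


Substitute y = sum_n a_n x^n.
(1 + 1 x^2) y'' contributes (n+2)(n+1) a_{n+2} + n(n-1) a_n at x^n.
4 x y'(x) contributes 4 n a_n at x^n.
-4 y(x) contributes -4 a_n at x^n.
Matching x^n: (n+2)(n+1) a_{n+2} + (n(n-1) + 4 n - 4) a_n = 0.
Thus a_{n+2} = (-n(n-1) - 4 n + 4) / ((n+1)(n+2)) * a_n.

Check with a_0 = -1, a_1 = 1 (apply the recurrence for n = 0, 1, 2, 3): a_0 = -1, a_1 = 1, a_2 = -2, a_3 = 0, a_4 = 1, a_5 = 0.

a_(n+2) = (-n(n-1) - 4 n + 4) / ((n+1)(n+2)) * a_n; check: a_0 = -1, a_1 = 1, a_2 = -2, a_3 = 0, a_4 = 1, a_5 = 0


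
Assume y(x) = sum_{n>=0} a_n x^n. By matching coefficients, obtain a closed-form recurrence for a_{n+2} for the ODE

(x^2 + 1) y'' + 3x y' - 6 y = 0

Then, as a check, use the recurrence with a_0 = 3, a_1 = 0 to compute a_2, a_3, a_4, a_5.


Substitute y = sum_n a_n x^n.
(1 + 1 x^2) y'' contributes (n+2)(n+1) a_{n+2} + n(n-1) a_n at x^n.
3 x y'(x) contributes 3 n a_n at x^n.
-6 y(x) contributes -6 a_n at x^n.
Matching x^n: (n+2)(n+1) a_{n+2} + (n(n-1) + 3 n - 6) a_n = 0.
Thus a_{n+2} = (-n(n-1) - 3 n + 6) / ((n+1)(n+2)) * a_n.

Check with a_0 = 3, a_1 = 0 (apply the recurrence for n = 0, 1, 2, 3): a_0 = 3, a_1 = 0, a_2 = 9, a_3 = 0, a_4 = -3/2, a_5 = 0.

a_(n+2) = (-n(n-1) - 3 n + 6) / ((n+1)(n+2)) * a_n; check: a_0 = 3, a_1 = 0, a_2 = 9, a_3 = 0, a_4 = -3/2, a_5 = 0


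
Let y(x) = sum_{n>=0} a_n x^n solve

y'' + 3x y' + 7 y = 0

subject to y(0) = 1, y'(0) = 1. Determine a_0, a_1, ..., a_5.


Ansatz: y(x) = sum_{n>=0} a_n x^n, so y'(x) = sum_{n>=1} n a_n x^(n-1) and y''(x) = sum_{n>=2} n(n-1) a_n x^(n-2).
Substitute into P(x) y'' + Q(x) y' + R(x) y = 0 with P(x) = 1, Q(x) = 3x, R(x) = 7, and match powers of x.
Initial conditions: a_0 = 1, a_1 = 1.
Setting the coefficient of each power of x to zero and solving order by order (substituting the coefficients already found):
  x^0: 2 a_2 + 7 a_0 = 0  ->  2 a_2 = -7 a_0 = -7  ->  a_2 = -7/2
  x^1: 6 a_3 + 10 a_1 = 0  ->  6 a_3 = -10 a_1 = -10  ->  a_3 = -5/3
  x^2: 12 a_4 + 13 a_2 = 0  ->  12 a_4 = -13 a_2 = 91/2  ->  a_4 = 91/24
  x^3: 20 a_5 + 16 a_3 = 0  ->  20 a_5 = -16 a_3 = 80/3  ->  a_5 = 4/3
Truncated series: y(x) = 1 + x - (7/2) x^2 - (5/3) x^3 + (91/24) x^4 + (4/3) x^5 + O(x^6).

a_0 = 1; a_1 = 1; a_2 = -7/2; a_3 = -5/3; a_4 = 91/24; a_5 = 4/3


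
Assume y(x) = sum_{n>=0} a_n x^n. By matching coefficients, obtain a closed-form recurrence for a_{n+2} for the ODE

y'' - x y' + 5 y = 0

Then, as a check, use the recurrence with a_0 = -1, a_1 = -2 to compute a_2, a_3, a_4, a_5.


Substitute y = sum_n a_n x^n.
y''(x) has coefficient (n+2)(n+1) a_{n+2} at x^n;
-x y'(x) has coefficient -n a_n at x^n (shift);
5 y(x) has coefficient 5 a_n at x^n.
Matching x^n: (n+2)(n+1) a_{n+2} + (-n + 5) a_n = 0.
Thus a_{n+2} = (n - 5) / ((n+1)(n+2)) * a_n.

Check with a_0 = -1, a_1 = -2 (apply the recurrence for n = 0, 1, 2, 3): a_0 = -1, a_1 = -2, a_2 = 5/2, a_3 = 4/3, a_4 = -5/8, a_5 = -2/15.

a_(n+2) = (n - 5) / ((n+1)(n+2)) * a_n; check: a_0 = -1, a_1 = -2, a_2 = 5/2, a_3 = 4/3, a_4 = -5/8, a_5 = -2/15


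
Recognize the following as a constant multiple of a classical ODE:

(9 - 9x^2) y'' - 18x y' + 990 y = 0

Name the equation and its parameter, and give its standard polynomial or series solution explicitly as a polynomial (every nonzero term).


All three coefficients share the factor 9; dividing through by 9 gives  (1 - x^2) y'' - 2x y' + 110 y = 0.
This matches the Legendre equation (1 - x^2) y'' - 2x y' + n(n+1) y = 0 (note the -2x y' term) with n(n+1) = 110, so n = 10; the polynomial solution is P_10(x).
With y = sum_k a_k x^k, matching x^k gives (k+2)(k+1) a_{k+2} = [k(k+1) - n(n+1)] a_k = (k - 10)(k + 11) a_k. The right side vanishes at k = 10, so the series with the parity of 10 terminates at degree 10.
Standard normalization (P_n(1) = 1): leading coefficient (2n)!/(2^n (n!)^2) = 2432902008176640000/(1024*13168189440000) = 46189/256, so a_10 = 46189/256. Work downward with a_k = (k+1)(k+2) a_{k+2} / ((k - 10)(k + 11)):
  a_8 = (9)(10)(46189/256) / ((8 - 10)(8 + 11)) = (2078505/128)/(-38) = -109395/256
  a_6 = (7)(8)(-109395/256) / ((6 - 10)(6 + 11)) = (-765765/32)/(-68) = 45045/128
  a_4 = (5)(6)(45045/128) / ((4 - 10)(4 + 11)) = (675675/64)/(-90) = -15015/128
  a_2 = (3)(4)(-15015/128) / ((2 - 10)(2 + 11)) = (-45045/32)/(-104) = 3465/256
  a_0 = (1)(2)(3465/256) / ((0 - 10)(0 + 11)) = (3465/128)/(-110) = -63/256
Hence P_10(x) = 46189 x^10/256 - 109395 x^8/256 + 45045 x^6/128 - 15015 x^4/128 + 3465 x^2/256 - 63/256.

P_10(x); series = 46189 x^10/256 - 109395 x^8/256 + 45045 x^6/128 - 15015 x^4/128 + 3465 x^2/256 - 63/256


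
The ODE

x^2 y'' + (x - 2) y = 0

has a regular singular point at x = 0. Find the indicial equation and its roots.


Divide by x^2 to reach normal form y'' + P_1(x) y' + P_2(x) y = 0 with P_1(x) = 0 and P_2(x) = 1/x - 2/x^2.
x = 0 is a singular point because the y-coefficient 1/x - 2/x^2 has a pole at x = 0.
It is a regular singular point because x P_1(x) = p(x) = 0 and x^2 P_2(x) = q(x) = x - 2 are polynomials, hence analytic at x = 0.
p(0) = 0,  q(0) = -2.
Indicial equation: r(r-1) + p(0) r + q(0) = 0, i.e. r^2 + (p(0) - 1) r + q(0) = 0, i.e. r^2 - 1 r - 2 = 0.
Discriminant: (-1)^2 - 4(-2) = 9, so r = (1 ± 3)/2.
Solving: r_1 = 2, r_2 = -1.

indicial: r^2 - 1 r - 2 = 0; roots r_1 = 2, r_2 = -1


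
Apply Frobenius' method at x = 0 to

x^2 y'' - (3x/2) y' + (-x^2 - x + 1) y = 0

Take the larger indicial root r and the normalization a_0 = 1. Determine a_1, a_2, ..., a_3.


Write in Frobenius form y'' + (p(x)/x) y' + (q(x)/x^2) y = 0:
  p(x) = -3/2,  q(x) = -x^2 - x + 1.
Indicial equation: r(r-1) + (-3/2) r + (1) = 0 -> roots r_1 = 2, r_2 = 1/2.
Take r = r_1 = 2. Let y(x) = x^r sum_{n>=0} a_n x^n with a_0 = 1.
Substitute y = x^r sum a_n x^n and match x^{r+n}. The recurrence is
  D(n) a_n - 1 a_{n-1} - 1 a_{n-2} = 0,  where D(n) = (r+n)(r+n-1) + (-3/2)(r+n) + (1).
  a_n = [1 a_{n-1} + 1 a_{n-2}] / D(n).
Since the indicial polynomial factors as (r - r_1)(r - r_2), D(n) = (r_1 + n - r_1)(r_1 + n - r_2) = n(n + 3/2).
Evaluating step by step (a_0 = 1):
  n = 1: D(1) = 1(1 + 3/2) = 5/2; numerator = 1(1) = 1; a_1 = (1)/(5/2) = 2/5
  n = 2: D(2) = 2(2 + 3/2) = 7; numerator = 1(2/5) + 1(1) = 7/5; a_2 = (7/5)/(7) = 1/5
  n = 3: D(3) = 3(3 + 3/2) = 27/2; numerator = 1(1/5) + 1(2/5) = 3/5; a_3 = (3/5)/(27/2) = 2/45

r = 2; a_0 = 1; a_1 = 2/5; a_2 = 1/5; a_3 = 2/45


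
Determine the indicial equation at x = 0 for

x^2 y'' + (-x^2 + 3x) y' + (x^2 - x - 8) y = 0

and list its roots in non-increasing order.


Divide by x^2 to reach normal form y'' + P_1(x) y' + P_2(x) y = 0 with P_1(x) = -1 + 3/x and P_2(x) = 1 - 1/x - 8/x^2.
x = 0 is a singular point because the y'-coefficient -1 + 3/x has a pole at x = 0 and the y-coefficient 1 - 1/x - 8/x^2 has a pole at x = 0.
It is a regular singular point because x P_1(x) = p(x) = 3 - x and x^2 P_2(x) = q(x) = x^2 - x - 8 are polynomials, hence analytic at x = 0.
p(0) = 3,  q(0) = -8.
Indicial equation: r(r-1) + p(0) r + q(0) = 0, i.e. r^2 + (p(0) - 1) r + q(0) = 0, i.e. r^2 + 2 r - 8 = 0.
Discriminant: (2)^2 - 4(-8) = 36, so r = (-2 ± 6)/2.
Solving: r_1 = 2, r_2 = -4.

indicial: r^2 + 2 r - 8 = 0; roots r_1 = 2, r_2 = -4


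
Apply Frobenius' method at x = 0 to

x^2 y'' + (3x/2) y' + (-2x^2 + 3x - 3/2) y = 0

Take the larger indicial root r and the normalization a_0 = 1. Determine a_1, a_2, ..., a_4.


Write in Frobenius form y'' + (p(x)/x) y' + (q(x)/x^2) y = 0:
  p(x) = 3/2,  q(x) = -2x^2 + 3x - 3/2.
Indicial equation: r(r-1) + (3/2) r + (-3/2) = 0 -> roots r_1 = 1, r_2 = -3/2.
Take r = r_1 = 1. Let y(x) = x^r sum_{n>=0} a_n x^n with a_0 = 1.
Substitute y = x^r sum a_n x^n and match x^{r+n}. The recurrence is
  D(n) a_n + 3 a_{n-1} - 2 a_{n-2} = 0,  where D(n) = (r+n)(r+n-1) + (3/2)(r+n) + (-3/2).
  a_n = [-3 a_{n-1} + 2 a_{n-2}] / D(n).
Since the indicial polynomial factors as (r - r_1)(r - r_2), D(n) = (r_1 + n - r_1)(r_1 + n - r_2) = n(n + 5/2).
Evaluating step by step (a_0 = 1):
  n = 1: D(1) = 1(1 + 5/2) = 7/2; numerator = -3(1) = -3; a_1 = (-3)/(7/2) = -6/7
  n = 2: D(2) = 2(2 + 5/2) = 9; numerator = -3(-6/7) + 2(1) = 32/7; a_2 = (32/7)/(9) = 32/63
  n = 3: D(3) = 3(3 + 5/2) = 33/2; numerator = -3(32/63) + 2(-6/7) = -68/21; a_3 = (-68/21)/(33/2) = -136/693
  n = 4: D(4) = 4(4 + 5/2) = 26; numerator = -3(-136/693) + 2(32/63) = 1112/693; a_4 = (1112/693)/(26) = 556/9009

r = 1; a_0 = 1; a_1 = -6/7; a_2 = 32/63; a_3 = -136/693; a_4 = 556/9009


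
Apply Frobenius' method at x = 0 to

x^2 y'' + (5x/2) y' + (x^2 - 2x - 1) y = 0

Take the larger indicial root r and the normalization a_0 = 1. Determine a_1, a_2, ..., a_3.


Write in Frobenius form y'' + (p(x)/x) y' + (q(x)/x^2) y = 0:
  p(x) = 5/2,  q(x) = x^2 - 2x - 1.
Indicial equation: r(r-1) + (5/2) r + (-1) = 0 -> roots r_1 = 1/2, r_2 = -2.
Take r = r_1 = 1/2. Let y(x) = x^r sum_{n>=0} a_n x^n with a_0 = 1.
Substitute y = x^r sum a_n x^n and match x^{r+n}. The recurrence is
  D(n) a_n - 2 a_{n-1} + 1 a_{n-2} = 0,  where D(n) = (r+n)(r+n-1) + (5/2)(r+n) + (-1).
  a_n = [2 a_{n-1} - 1 a_{n-2}] / D(n).
Since the indicial polynomial factors as (r - r_1)(r - r_2), D(n) = (r_1 + n - r_1)(r_1 + n - r_2) = n(n + 5/2).
Evaluating step by step (a_0 = 1):
  n = 1: D(1) = 1(1 + 5/2) = 7/2; numerator = 2(1) = 2; a_1 = (2)/(7/2) = 4/7
  n = 2: D(2) = 2(2 + 5/2) = 9; numerator = 2(4/7) - 1(1) = 1/7; a_2 = (1/7)/(9) = 1/63
  n = 3: D(3) = 3(3 + 5/2) = 33/2; numerator = 2(1/63) - 1(4/7) = -34/63; a_3 = (-34/63)/(33/2) = -68/2079

r = 1/2; a_0 = 1; a_1 = 4/7; a_2 = 1/63; a_3 = -68/2079


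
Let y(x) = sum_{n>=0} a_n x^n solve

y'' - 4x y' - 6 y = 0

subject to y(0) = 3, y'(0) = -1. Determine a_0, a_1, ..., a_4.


Ansatz: y(x) = sum_{n>=0} a_n x^n, so y'(x) = sum_{n>=1} n a_n x^(n-1) and y''(x) = sum_{n>=2} n(n-1) a_n x^(n-2).
Substitute into P(x) y'' + Q(x) y' + R(x) y = 0 with P(x) = 1, Q(x) = -4x, R(x) = -6, and match powers of x.
Initial conditions: a_0 = 3, a_1 = -1.
Setting the coefficient of each power of x to zero and solving order by order (substituting the coefficients already found):
  x^0: 2 a_2 - 6 a_0 = 0  ->  2 a_2 = 6 a_0 = 18  ->  a_2 = 9
  x^1: 6 a_3 - 10 a_1 = 0  ->  6 a_3 = 10 a_1 = -10  ->  a_3 = -5/3
  x^2: 12 a_4 - 14 a_2 = 0  ->  12 a_4 = 14 a_2 = 126  ->  a_4 = 21/2
Truncated series: y(x) = 3 - x + 9 x^2 - (5/3) x^3 + (21/2) x^4 + O(x^5).

a_0 = 3; a_1 = -1; a_2 = 9; a_3 = -5/3; a_4 = 21/2


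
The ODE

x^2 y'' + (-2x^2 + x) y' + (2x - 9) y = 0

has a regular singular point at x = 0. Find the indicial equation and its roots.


Divide by x^2 to reach normal form y'' + P_1(x) y' + P_2(x) y = 0 with P_1(x) = -2 + 1/x and P_2(x) = 2/x - 9/x^2.
x = 0 is a singular point because the y'-coefficient -2 + 1/x has a pole at x = 0 and the y-coefficient 2/x - 9/x^2 has a pole at x = 0.
It is a regular singular point because x P_1(x) = p(x) = 1 - 2x and x^2 P_2(x) = q(x) = 2x - 9 are polynomials, hence analytic at x = 0.
p(0) = 1,  q(0) = -9.
Indicial equation: r(r-1) + p(0) r + q(0) = 0, i.e. r^2 + (p(0) - 1) r + q(0) = 0, i.e. r^2 - 9 = 0.
Discriminant: (0)^2 - 4(-9) = 36, so r = (0 ± 6)/2.
Solving: r_1 = 3, r_2 = -3.

indicial: r^2 - 9 = 0; roots r_1 = 3, r_2 = -3


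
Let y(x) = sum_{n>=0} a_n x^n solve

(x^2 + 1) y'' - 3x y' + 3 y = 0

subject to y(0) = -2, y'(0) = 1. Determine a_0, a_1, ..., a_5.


Ansatz: y(x) = sum_{n>=0} a_n x^n, so y'(x) = sum_{n>=1} n a_n x^(n-1) and y''(x) = sum_{n>=2} n(n-1) a_n x^(n-2).
Substitute into P(x) y'' + Q(x) y' + R(x) y = 0 with P(x) = x^2 + 1, Q(x) = -3x, R(x) = 3, and match powers of x.
Initial conditions: a_0 = -2, a_1 = 1.
Setting the coefficient of each power of x to zero and solving order by order (substituting the coefficients already found):
  x^0: 2 a_2 + 3 a_0 = 0  ->  2 a_2 = -3 a_0 = 6  ->  a_2 = 3
  x^1: 6 a_3 = 0  ->  a_3 = 0
  x^2: 12 a_4 - a_2 = 0  ->  12 a_4 = a_2 = 3  ->  a_4 = 1/4
  x^3: 20 a_5 = 0  ->  a_5 = 0
Truncated series: y(x) = -2 + x + 3 x^2 + (1/4) x^4 + O(x^6).

a_0 = -2; a_1 = 1; a_2 = 3; a_3 = 0; a_4 = 1/4; a_5 = 0


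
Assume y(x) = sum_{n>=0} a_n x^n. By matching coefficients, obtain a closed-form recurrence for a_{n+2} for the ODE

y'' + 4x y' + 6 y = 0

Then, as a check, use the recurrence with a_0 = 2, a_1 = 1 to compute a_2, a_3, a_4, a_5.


Substitute y = sum_n a_n x^n.
y''(x) has coefficient (n+2)(n+1) a_{n+2} at x^n;
4 x y'(x) has coefficient 4 n a_n at x^n (shift);
6 y(x) has coefficient 6 a_n at x^n.
Matching x^n: (n+2)(n+1) a_{n+2} + (4n + 6) a_n = 0.
Thus a_{n+2} = (-4n - 6) / ((n+1)(n+2)) * a_n.

Check with a_0 = 2, a_1 = 1 (apply the recurrence for n = 0, 1, 2, 3): a_0 = 2, a_1 = 1, a_2 = -6, a_3 = -5/3, a_4 = 7, a_5 = 3/2.

a_(n+2) = (-4n - 6) / ((n+1)(n+2)) * a_n; check: a_0 = 2, a_1 = 1, a_2 = -6, a_3 = -5/3, a_4 = 7, a_5 = 3/2


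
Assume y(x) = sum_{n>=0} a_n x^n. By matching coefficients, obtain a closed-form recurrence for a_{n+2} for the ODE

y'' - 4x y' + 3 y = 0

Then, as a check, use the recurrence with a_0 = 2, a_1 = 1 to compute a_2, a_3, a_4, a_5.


Substitute y = sum_n a_n x^n.
y''(x) has coefficient (n+2)(n+1) a_{n+2} at x^n;
-4 x y'(x) has coefficient -4 n a_n at x^n (shift);
3 y(x) has coefficient 3 a_n at x^n.
Matching x^n: (n+2)(n+1) a_{n+2} + (-4n + 3) a_n = 0.
Thus a_{n+2} = (4n - 3) / ((n+1)(n+2)) * a_n.

Check with a_0 = 2, a_1 = 1 (apply the recurrence for n = 0, 1, 2, 3): a_0 = 2, a_1 = 1, a_2 = -3, a_3 = 1/6, a_4 = -5/4, a_5 = 3/40.

a_(n+2) = (4n - 3) / ((n+1)(n+2)) * a_n; check: a_0 = 2, a_1 = 1, a_2 = -3, a_3 = 1/6, a_4 = -5/4, a_5 = 3/40


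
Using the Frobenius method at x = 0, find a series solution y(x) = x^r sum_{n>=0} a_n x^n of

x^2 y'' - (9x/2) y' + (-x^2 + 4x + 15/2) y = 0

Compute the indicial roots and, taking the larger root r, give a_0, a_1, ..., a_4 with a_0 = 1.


Write in Frobenius form y'' + (p(x)/x) y' + (q(x)/x^2) y = 0:
  p(x) = -9/2,  q(x) = -x^2 + 4x + 15/2.
Indicial equation: r(r-1) + (-9/2) r + (15/2) = 0 -> roots r_1 = 3, r_2 = 5/2.
Take r = r_1 = 3. Let y(x) = x^r sum_{n>=0} a_n x^n with a_0 = 1.
Substitute y = x^r sum a_n x^n and match x^{r+n}. The recurrence is
  D(n) a_n + 4 a_{n-1} - 1 a_{n-2} = 0,  where D(n) = (r+n)(r+n-1) + (-9/2)(r+n) + (15/2).
  a_n = [-4 a_{n-1} + 1 a_{n-2}] / D(n).
Since the indicial polynomial factors as (r - r_1)(r - r_2), D(n) = (r_1 + n - r_1)(r_1 + n - r_2) = n(n + 1/2).
Evaluating step by step (a_0 = 1):
  n = 1: D(1) = 1(1 + 1/2) = 3/2; numerator = -4(1) = -4; a_1 = (-4)/(3/2) = -8/3
  n = 2: D(2) = 2(2 + 1/2) = 5; numerator = -4(-8/3) + 1(1) = 35/3; a_2 = (35/3)/(5) = 7/3
  n = 3: D(3) = 3(3 + 1/2) = 21/2; numerator = -4(7/3) + 1(-8/3) = -12; a_3 = (-12)/(21/2) = -8/7
  n = 4: D(4) = 4(4 + 1/2) = 18; numerator = -4(-8/7) + 1(7/3) = 145/21; a_4 = (145/21)/(18) = 145/378

r = 3; a_0 = 1; a_1 = -8/3; a_2 = 7/3; a_3 = -8/7; a_4 = 145/378


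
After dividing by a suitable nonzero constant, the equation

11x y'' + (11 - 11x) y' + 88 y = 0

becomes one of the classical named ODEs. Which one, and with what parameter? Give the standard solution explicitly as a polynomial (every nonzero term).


All three coefficients share the factor 11; dividing through by 11 gives  x y'' + (1 - x) y' + 8 y = 0.
This matches the Laguerre equation x y'' + (1 - x) y' + n y = 0 with n = 8; the polynomial solution is L_8(x).
With y = sum_k a_k x^k, matching x^k gives (k+1)k a_{k+1} + (k+1) a_{k+1} - k a_k + n a_k = 0, i.e. (k+1)^2 a_{k+1} = (k - n) a_k = (k - 8) a_k. The right side vanishes at k = 8, so the series terminates at degree 8.
Standard normalization L_n(0) = 1 gives a_0 = 1. Work upward with a_{k+1} = (k - 8) a_k / (k+1)^2:
  a_1 = (0 - 8)(1) / 1^2 = -8/1 = -8
  a_2 = (1 - 8)(-8) / 2^2 = 56/4 = 14
  a_3 = (2 - 8)(14) / 3^2 = -84/9 = -28/3
  a_4 = (3 - 8)(-28/3) / 4^2 = (140/3)/16 = 35/12
  a_5 = (4 - 8)(35/12) / 5^2 = (-35/3)/25 = -7/15
  a_6 = (5 - 8)(-7/15) / 6^2 = (7/5)/36 = 7/180
  a_7 = (6 - 8)(7/180) / 7^2 = (-7/90)/49 = -1/630
  a_8 = (7 - 8)(-1/630) / 8^2 = (1/630)/64 = 1/40320
Hence L_8(x) = x^8/40320 - x^7/630 + 7 x^6/180 - 7 x^5/15 + 35 x^4/12 - 28 x^3/3 + 14 x^2 - 8 x + 1.

L_8(x); series = x^8/40320 - x^7/630 + 7 x^6/180 - 7 x^5/15 + 35 x^4/12 - 28 x^3/3 + 14 x^2 - 8 x + 1


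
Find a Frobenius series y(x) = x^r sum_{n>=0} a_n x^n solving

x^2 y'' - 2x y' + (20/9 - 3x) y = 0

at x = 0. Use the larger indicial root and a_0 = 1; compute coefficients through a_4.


Write in Frobenius form y'' + (p(x)/x) y' + (q(x)/x^2) y = 0:
  p(x) = -2,  q(x) = 20/9 - 3x.
Indicial equation: r(r-1) + (-2) r + (20/9) = 0 -> roots r_1 = 5/3, r_2 = 4/3.
Take r = r_1 = 5/3. Let y(x) = x^r sum_{n>=0} a_n x^n with a_0 = 1.
Substitute y = x^r sum a_n x^n and match x^{r+n}. The recurrence is
  D(n) a_n - 3 a_{n-1} = 0,  where D(n) = (r+n)(r+n-1) + (-2)(r+n) + (20/9).
  a_n = 3 / D(n) * a_{n-1}.
Since the indicial polynomial factors as (r - r_1)(r - r_2), D(n) = (r_1 + n - r_1)(r_1 + n - r_2) = n(n + 1/3).
Evaluating step by step (a_0 = 1):
  n = 1: D(1) = 1(1 + 1/3) = 4/3; numerator = 3(1) = 3; a_1 = (3)/(4/3) = 9/4
  n = 2: D(2) = 2(2 + 1/3) = 14/3; numerator = 3(9/4) = 27/4; a_2 = (27/4)/(14/3) = 81/56
  n = 3: D(3) = 3(3 + 1/3) = 10; numerator = 3(81/56) = 243/56; a_3 = (243/56)/(10) = 243/560
  n = 4: D(4) = 4(4 + 1/3) = 52/3; numerator = 3(243/560) = 729/560; a_4 = (729/560)/(52/3) = 2187/29120

r = 5/3; a_0 = 1; a_1 = 9/4; a_2 = 81/56; a_3 = 243/560; a_4 = 2187/29120


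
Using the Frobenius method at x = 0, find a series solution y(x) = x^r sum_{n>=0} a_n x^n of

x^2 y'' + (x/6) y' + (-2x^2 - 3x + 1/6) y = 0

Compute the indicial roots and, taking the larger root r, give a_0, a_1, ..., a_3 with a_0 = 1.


Write in Frobenius form y'' + (p(x)/x) y' + (q(x)/x^2) y = 0:
  p(x) = 1/6,  q(x) = -2x^2 - 3x + 1/6.
Indicial equation: r(r-1) + (1/6) r + (1/6) = 0 -> roots r_1 = 1/2, r_2 = 1/3.
Take r = r_1 = 1/2. Let y(x) = x^r sum_{n>=0} a_n x^n with a_0 = 1.
Substitute y = x^r sum a_n x^n and match x^{r+n}. The recurrence is
  D(n) a_n - 3 a_{n-1} - 2 a_{n-2} = 0,  where D(n) = (r+n)(r+n-1) + (1/6)(r+n) + (1/6).
  a_n = [3 a_{n-1} + 2 a_{n-2}] / D(n).
Since the indicial polynomial factors as (r - r_1)(r - r_2), D(n) = (r_1 + n - r_1)(r_1 + n - r_2) = n(n + 1/6).
Evaluating step by step (a_0 = 1):
  n = 1: D(1) = 1(1 + 1/6) = 7/6; numerator = 3(1) = 3; a_1 = (3)/(7/6) = 18/7
  n = 2: D(2) = 2(2 + 1/6) = 13/3; numerator = 3(18/7) + 2(1) = 68/7; a_2 = (68/7)/(13/3) = 204/91
  n = 3: D(3) = 3(3 + 1/6) = 19/2; numerator = 3(204/91) + 2(18/7) = 1080/91; a_3 = (1080/91)/(19/2) = 2160/1729

r = 1/2; a_0 = 1; a_1 = 18/7; a_2 = 204/91; a_3 = 2160/1729


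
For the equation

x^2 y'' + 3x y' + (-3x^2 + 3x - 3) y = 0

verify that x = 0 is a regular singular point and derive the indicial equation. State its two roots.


Divide by x^2 to reach normal form y'' + P_1(x) y' + P_2(x) y = 0 with P_1(x) = 3/x and P_2(x) = -3 + 3/x - 3/x^2.
x = 0 is a singular point because the y'-coefficient 3/x has a pole at x = 0 and the y-coefficient -3 + 3/x - 3/x^2 has a pole at x = 0.
It is a regular singular point because x P_1(x) = p(x) = 3 and x^2 P_2(x) = q(x) = -3x^2 + 3x - 3 are polynomials, hence analytic at x = 0.
p(0) = 3,  q(0) = -3.
Indicial equation: r(r-1) + p(0) r + q(0) = 0, i.e. r^2 + (p(0) - 1) r + q(0) = 0, i.e. r^2 + 2 r - 3 = 0.
Discriminant: (2)^2 - 4(-3) = 16, so r = (-2 ± 4)/2.
Solving: r_1 = 1, r_2 = -3.

indicial: r^2 + 2 r - 3 = 0; roots r_1 = 1, r_2 = -3


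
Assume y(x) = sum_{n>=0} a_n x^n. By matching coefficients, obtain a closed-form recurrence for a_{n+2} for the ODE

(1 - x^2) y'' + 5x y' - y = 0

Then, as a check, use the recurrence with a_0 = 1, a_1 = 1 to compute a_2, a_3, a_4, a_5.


Substitute y = sum_n a_n x^n.
(1 - 1 x^2) y'' contributes (n+2)(n+1) a_{n+2} - n(n-1) a_n at x^n.
5 x y'(x) contributes 5 n a_n at x^n.
-y(x) contributes -1 a_n at x^n.
Matching x^n: (n+2)(n+1) a_{n+2} + (-n(n-1) + 5 n - 1) a_n = 0.
Thus a_{n+2} = (n(n-1) - 5 n + 1) / ((n+1)(n+2)) * a_n.

Check with a_0 = 1, a_1 = 1 (apply the recurrence for n = 0, 1, 2, 3): a_0 = 1, a_1 = 1, a_2 = 1/2, a_3 = -2/3, a_4 = -7/24, a_5 = 4/15.

a_(n+2) = (n(n-1) - 5 n + 1) / ((n+1)(n+2)) * a_n; check: a_0 = 1, a_1 = 1, a_2 = 1/2, a_3 = -2/3, a_4 = -7/24, a_5 = 4/15


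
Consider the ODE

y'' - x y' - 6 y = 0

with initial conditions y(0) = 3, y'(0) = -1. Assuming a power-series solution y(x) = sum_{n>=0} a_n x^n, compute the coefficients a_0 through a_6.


Ansatz: y(x) = sum_{n>=0} a_n x^n, so y'(x) = sum_{n>=1} n a_n x^(n-1) and y''(x) = sum_{n>=2} n(n-1) a_n x^(n-2).
Substitute into P(x) y'' + Q(x) y' + R(x) y = 0 with P(x) = 1, Q(x) = -x, R(x) = -6, and match powers of x.
Initial conditions: a_0 = 3, a_1 = -1.
Setting the coefficient of each power of x to zero and solving order by order (substituting the coefficients already found):
  x^0: 2 a_2 - 6 a_0 = 0  ->  2 a_2 = 6 a_0 = 18  ->  a_2 = 9
  x^1: 6 a_3 - 7 a_1 = 0  ->  6 a_3 = 7 a_1 = -7  ->  a_3 = -7/6
  x^2: 12 a_4 - 8 a_2 = 0  ->  12 a_4 = 8 a_2 = 72  ->  a_4 = 6
  x^3: 20 a_5 - 9 a_3 = 0  ->  20 a_5 = 9 a_3 = -21/2  ->  a_5 = -21/40
  x^4: 30 a_6 - 10 a_4 = 0  ->  30 a_6 = 10 a_4 = 60  ->  a_6 = 2
Truncated series: y(x) = 3 - x + 9 x^2 - (7/6) x^3 + 6 x^4 - (21/40) x^5 + 2 x^6 + O(x^7).

a_0 = 3; a_1 = -1; a_2 = 9; a_3 = -7/6; a_4 = 6; a_5 = -21/40; a_6 = 2


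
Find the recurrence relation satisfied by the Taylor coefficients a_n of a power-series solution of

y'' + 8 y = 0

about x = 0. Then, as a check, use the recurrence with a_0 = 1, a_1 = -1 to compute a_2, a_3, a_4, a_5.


Substitute y = sum_n a_n x^n into y'' + (const) y = 0.
y''(x) = sum_{n>=0} (n+2)(n+1) a_{n+2} x^n.
The ODE becomes sum_n [(n+2)(n+1) a_{n+2} + 8 a_n] x^n = 0.
Setting each coefficient to zero gives the recurrence:
  (n+2)(n+1) a_{n+2} + 8 a_n = 0,
  a_{n+2} = -8 / ((n+1)(n+2)) a_n.

Check with a_0 = 1, a_1 = -1 (apply the recurrence for n = 0, 1, 2, 3): a_0 = 1, a_1 = -1, a_2 = -4, a_3 = 4/3, a_4 = 8/3, a_5 = -8/15.

a_{n+2} = -8/((n+1)(n+2)) * a_n; check: a_0 = 1, a_1 = -1, a_2 = -4, a_3 = 4/3, a_4 = 8/3, a_5 = -8/15


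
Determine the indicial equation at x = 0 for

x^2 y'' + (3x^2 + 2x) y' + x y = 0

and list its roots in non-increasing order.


Divide by x^2 to reach normal form y'' + P_1(x) y' + P_2(x) y = 0 with P_1(x) = 3 + 2/x and P_2(x) = 1/x.
x = 0 is a singular point because the y'-coefficient 3 + 2/x has a pole at x = 0 and the y-coefficient 1/x has a pole at x = 0.
It is a regular singular point because x P_1(x) = p(x) = 3x + 2 and x^2 P_2(x) = q(x) = x are polynomials, hence analytic at x = 0.
p(0) = 2,  q(0) = 0.
Indicial equation: r(r-1) + p(0) r + q(0) = 0, i.e. r^2 + (p(0) - 1) r + q(0) = 0, i.e. r^2 + 1 r = 0.
Discriminant: (1)^2 - 4(0) = 1, so r = (-1 ± 1)/2.
Solving: r_1 = 0, r_2 = -1.

indicial: r^2 + 1 r = 0; roots r_1 = 0, r_2 = -1


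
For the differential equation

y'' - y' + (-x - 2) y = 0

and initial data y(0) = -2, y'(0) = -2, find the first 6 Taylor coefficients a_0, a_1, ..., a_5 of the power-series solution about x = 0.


Ansatz: y(x) = sum_{n>=0} a_n x^n, so y'(x) = sum_{n>=1} n a_n x^(n-1) and y''(x) = sum_{n>=2} n(n-1) a_n x^(n-2).
Substitute into P(x) y'' + Q(x) y' + R(x) y = 0 with P(x) = 1, Q(x) = -1, R(x) = -x - 2, and match powers of x.
Initial conditions: a_0 = -2, a_1 = -2.
Setting the coefficient of each power of x to zero and solving order by order (substituting the coefficients already found):
  x^0: 2 a_2 - a_1 - 2 a_0 = 0  ->  2 a_2 = a_1 + 2 a_0 = -6  ->  a_2 = -3
  x^1: 6 a_3 - 2 a_2 - 2 a_1 - a_0 = 0  ->  6 a_3 = 2 a_2 + 2 a_1 + a_0 = -12  ->  a_3 = -2
  x^2: 12 a_4 - 3 a_3 - 2 a_2 - a_1 = 0  ->  12 a_4 = 3 a_3 + 2 a_2 + a_1 = -14  ->  a_4 = -7/6
  x^3: 20 a_5 - 4 a_4 - 2 a_3 - a_2 = 0  ->  20 a_5 = 4 a_4 + 2 a_3 + a_2 = -35/3  ->  a_5 = -7/12
Truncated series: y(x) = -2 - 2 x - 3 x^2 - 2 x^3 - (7/6) x^4 - (7/12) x^5 + O(x^6).

a_0 = -2; a_1 = -2; a_2 = -3; a_3 = -2; a_4 = -7/6; a_5 = -7/12


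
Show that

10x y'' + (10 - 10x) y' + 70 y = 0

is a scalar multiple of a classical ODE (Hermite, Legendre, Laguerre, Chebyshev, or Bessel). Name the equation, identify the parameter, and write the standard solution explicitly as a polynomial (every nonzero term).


All three coefficients share the factor 10; dividing through by 10 gives  x y'' + (1 - x) y' + 7 y = 0.
This matches the Laguerre equation x y'' + (1 - x) y' + n y = 0 with n = 7; the polynomial solution is L_7(x).
With y = sum_k a_k x^k, matching x^k gives (k+1)k a_{k+1} + (k+1) a_{k+1} - k a_k + n a_k = 0, i.e. (k+1)^2 a_{k+1} = (k - n) a_k = (k - 7) a_k. The right side vanishes at k = 7, so the series terminates at degree 7.
Standard normalization L_n(0) = 1 gives a_0 = 1. Work upward with a_{k+1} = (k - 7) a_k / (k+1)^2:
  a_1 = (0 - 7)(1) / 1^2 = -7/1 = -7
  a_2 = (1 - 7)(-7) / 2^2 = 42/4 = 21/2
  a_3 = (2 - 7)(21/2) / 3^2 = (-105/2)/9 = -35/6
  a_4 = (3 - 7)(-35/6) / 4^2 = (70/3)/16 = 35/24
  a_5 = (4 - 7)(35/24) / 5^2 = (-35/8)/25 = -7/40
  a_6 = (5 - 7)(-7/40) / 6^2 = (7/20)/36 = 7/720
  a_7 = (6 - 7)(7/720) / 7^2 = (-7/720)/49 = -1/5040
Hence L_7(x) = -x^7/5040 + 7 x^6/720 - 7 x^5/40 + 35 x^4/24 - 35 x^3/6 + 21 x^2/2 - 7 x + 1.

L_7(x); series = -x^7/5040 + 7 x^6/720 - 7 x^5/40 + 35 x^4/24 - 35 x^3/6 + 21 x^2/2 - 7 x + 1


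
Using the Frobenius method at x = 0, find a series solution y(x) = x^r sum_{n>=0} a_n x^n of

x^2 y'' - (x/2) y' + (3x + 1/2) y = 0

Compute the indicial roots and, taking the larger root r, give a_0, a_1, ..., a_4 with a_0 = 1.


Write in Frobenius form y'' + (p(x)/x) y' + (q(x)/x^2) y = 0:
  p(x) = -1/2,  q(x) = 3x + 1/2.
Indicial equation: r(r-1) + (-1/2) r + (1/2) = 0 -> roots r_1 = 1, r_2 = 1/2.
Take r = r_1 = 1. Let y(x) = x^r sum_{n>=0} a_n x^n with a_0 = 1.
Substitute y = x^r sum a_n x^n and match x^{r+n}. The recurrence is
  D(n) a_n + 3 a_{n-1} = 0,  where D(n) = (r+n)(r+n-1) + (-1/2)(r+n) + (1/2).
  a_n = -3 / D(n) * a_{n-1}.
Since the indicial polynomial factors as (r - r_1)(r - r_2), D(n) = (r_1 + n - r_1)(r_1 + n - r_2) = n(n + 1/2).
Evaluating step by step (a_0 = 1):
  n = 1: D(1) = 1(1 + 1/2) = 3/2; numerator = -3(1) = -3; a_1 = (-3)/(3/2) = -2
  n = 2: D(2) = 2(2 + 1/2) = 5; numerator = -3(-2) = 6; a_2 = (6)/(5) = 6/5
  n = 3: D(3) = 3(3 + 1/2) = 21/2; numerator = -3(6/5) = -18/5; a_3 = (-18/5)/(21/2) = -12/35
  n = 4: D(4) = 4(4 + 1/2) = 18; numerator = -3(-12/35) = 36/35; a_4 = (36/35)/(18) = 2/35

r = 1; a_0 = 1; a_1 = -2; a_2 = 6/5; a_3 = -12/35; a_4 = 2/35


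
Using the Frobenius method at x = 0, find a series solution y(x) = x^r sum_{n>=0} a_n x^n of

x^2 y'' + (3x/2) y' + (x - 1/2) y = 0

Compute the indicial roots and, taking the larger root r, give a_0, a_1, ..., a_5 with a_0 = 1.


Write in Frobenius form y'' + (p(x)/x) y' + (q(x)/x^2) y = 0:
  p(x) = 3/2,  q(x) = x - 1/2.
Indicial equation: r(r-1) + (3/2) r + (-1/2) = 0 -> roots r_1 = 1/2, r_2 = -1.
Take r = r_1 = 1/2. Let y(x) = x^r sum_{n>=0} a_n x^n with a_0 = 1.
Substitute y = x^r sum a_n x^n and match x^{r+n}. The recurrence is
  D(n) a_n + 1 a_{n-1} = 0,  where D(n) = (r+n)(r+n-1) + (3/2)(r+n) + (-1/2).
  a_n = -1 / D(n) * a_{n-1}.
Since the indicial polynomial factors as (r - r_1)(r - r_2), D(n) = (r_1 + n - r_1)(r_1 + n - r_2) = n(n + 3/2).
Evaluating step by step (a_0 = 1):
  n = 1: D(1) = 1(1 + 3/2) = 5/2; numerator = -1(1) = -1; a_1 = (-1)/(5/2) = -2/5
  n = 2: D(2) = 2(2 + 3/2) = 7; numerator = -1(-2/5) = 2/5; a_2 = (2/5)/(7) = 2/35
  n = 3: D(3) = 3(3 + 3/2) = 27/2; numerator = -1(2/35) = -2/35; a_3 = (-2/35)/(27/2) = -4/945
  n = 4: D(4) = 4(4 + 3/2) = 22; numerator = -1(-4/945) = 4/945; a_4 = (4/945)/(22) = 2/10395
  n = 5: D(5) = 5(5 + 3/2) = 65/2; numerator = -1(2/10395) = -2/10395; a_5 = (-2/10395)/(65/2) = -4/675675

r = 1/2; a_0 = 1; a_1 = -2/5; a_2 = 2/35; a_3 = -4/945; a_4 = 2/10395; a_5 = -4/675675


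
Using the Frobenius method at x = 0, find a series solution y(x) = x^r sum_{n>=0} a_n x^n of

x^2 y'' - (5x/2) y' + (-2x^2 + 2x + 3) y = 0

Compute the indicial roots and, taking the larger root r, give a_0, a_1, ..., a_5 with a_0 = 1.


Write in Frobenius form y'' + (p(x)/x) y' + (q(x)/x^2) y = 0:
  p(x) = -5/2,  q(x) = -2x^2 + 2x + 3.
Indicial equation: r(r-1) + (-5/2) r + (3) = 0 -> roots r_1 = 2, r_2 = 3/2.
Take r = r_1 = 2. Let y(x) = x^r sum_{n>=0} a_n x^n with a_0 = 1.
Substitute y = x^r sum a_n x^n and match x^{r+n}. The recurrence is
  D(n) a_n + 2 a_{n-1} - 2 a_{n-2} = 0,  where D(n) = (r+n)(r+n-1) + (-5/2)(r+n) + (3).
  a_n = [-2 a_{n-1} + 2 a_{n-2}] / D(n).
Since the indicial polynomial factors as (r - r_1)(r - r_2), D(n) = (r_1 + n - r_1)(r_1 + n - r_2) = n(n + 1/2).
Evaluating step by step (a_0 = 1):
  n = 1: D(1) = 1(1 + 1/2) = 3/2; numerator = -2(1) = -2; a_1 = (-2)/(3/2) = -4/3
  n = 2: D(2) = 2(2 + 1/2) = 5; numerator = -2(-4/3) + 2(1) = 14/3; a_2 = (14/3)/(5) = 14/15
  n = 3: D(3) = 3(3 + 1/2) = 21/2; numerator = -2(14/15) + 2(-4/3) = -68/15; a_3 = (-68/15)/(21/2) = -136/315
  n = 4: D(4) = 4(4 + 1/2) = 18; numerator = -2(-136/315) + 2(14/15) = 172/63; a_4 = (172/63)/(18) = 86/567
  n = 5: D(5) = 5(5 + 1/2) = 55/2; numerator = -2(86/567) + 2(-136/315) = -3308/2835; a_5 = (-3308/2835)/(55/2) = -6616/155925

r = 2; a_0 = 1; a_1 = -4/3; a_2 = 14/15; a_3 = -136/315; a_4 = 86/567; a_5 = -6616/155925


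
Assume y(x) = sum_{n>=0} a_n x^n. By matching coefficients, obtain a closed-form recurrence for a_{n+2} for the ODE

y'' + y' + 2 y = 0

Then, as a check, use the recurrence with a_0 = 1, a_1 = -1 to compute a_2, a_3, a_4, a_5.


Substitute y = sum_n a_n x^n.
y''(x) has coefficient (n+2)(n+1) a_{n+2} at x^n;
y'(x) has coefficient (n+1) a_{n+1} at x^n;
2 y(x) has coefficient 2 a_n at x^n.
Matching x^n: (n+2)(n+1) a_{n+2} + (n+1) a_{n+1} + 2 a_n = 0.
Thus a_{n+2} = [-(n+1) a_{n+1} - 2 a_n] / ((n+1)(n+2)).

Check with a_0 = 1, a_1 = -1 (apply the recurrence for n = 0, 1, 2, 3): a_0 = 1, a_1 = -1, a_2 = -1/2, a_3 = 1/2, a_4 = -1/24, a_5 = -1/24.

a_(n+2) = [-(n+1) a_(n+1) - 2 a_n] / ((n+1)(n+2)); check: a_0 = 1, a_1 = -1, a_2 = -1/2, a_3 = 1/2, a_4 = -1/24, a_5 = -1/24


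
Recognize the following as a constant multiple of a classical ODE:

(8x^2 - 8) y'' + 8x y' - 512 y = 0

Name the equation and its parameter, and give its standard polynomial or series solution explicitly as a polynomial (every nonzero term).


All three coefficients share the factor -8; dividing through by -8 gives  (1 - x^2) y'' - x y' + 64 y = 0.
This matches the Chebyshev equation (1 - x^2) y'' - x y' + n^2 y = 0 (note the -x y' term, not -2x y') with n^2 = 64, so n = 8; the polynomial solution is T_8(x).
With y = sum_k a_k x^k, matching x^k gives (k+2)(k+1) a_{k+2} = (k^2 - n^2) a_k = (k - 8)(k + 8) a_k. The right side vanishes at k = 8, so the series with the parity of 8 terminates at degree 8.
Standard normalization: leading coefficient of T_n is 2^(n-1), so a_8 = 2^7 = 128. Work downward with a_k = (k+1)(k+2) a_{k+2} / ((k - 8)(k + 8)):
  a_6 = (7)(8)(128) / ((6 - 8)(6 + 8)) = 7168/(-28) = -256
  a_4 = (5)(6)(-256) / ((4 - 8)(4 + 8)) = -7680/(-48) = 160
  a_2 = (3)(4)(160) / ((2 - 8)(2 + 8)) = 1920/(-60) = -32
  a_0 = (1)(2)(-32) / ((0 - 8)(0 + 8)) = -64/(-64) = 1
Hence T_8(x) = 128 x^8 - 256 x^6 + 160 x^4 - 32 x^2 + 1.

T_8(x); series = 128 x^8 - 256 x^6 + 160 x^4 - 32 x^2 + 1
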